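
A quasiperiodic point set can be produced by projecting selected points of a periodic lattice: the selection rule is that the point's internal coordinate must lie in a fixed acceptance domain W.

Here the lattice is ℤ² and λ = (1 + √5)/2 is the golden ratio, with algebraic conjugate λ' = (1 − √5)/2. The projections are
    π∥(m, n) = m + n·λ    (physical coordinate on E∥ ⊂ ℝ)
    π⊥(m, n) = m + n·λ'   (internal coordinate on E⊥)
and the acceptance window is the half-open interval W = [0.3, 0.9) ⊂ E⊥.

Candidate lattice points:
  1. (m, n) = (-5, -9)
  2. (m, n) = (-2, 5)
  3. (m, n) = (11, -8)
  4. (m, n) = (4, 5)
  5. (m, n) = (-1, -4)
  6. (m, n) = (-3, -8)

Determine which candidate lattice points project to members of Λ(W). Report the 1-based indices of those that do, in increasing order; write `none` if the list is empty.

1

Compute λ' = (1−√5)/2 = -0.61803, so π⊥(m,n) = m -0.61803·n.
candidate 1: (m,n)=(-5,-9) → π∥ = -5-9·λ ≈ -19.56231, π⊥ = -5-9·λ' ≈ 0.56231 ∈ [0.3, 0.9) ⇒ IN Λ
candidate 2: (m,n)=(-2,5) → π∥ = -2+5·λ ≈ 6.09017, π⊥ = -2+5·λ' ≈ -5.09017 ∉ [0.3, 0.9) ⇒ out
candidate 3: (m,n)=(11,-8) → π∥ = 11-8·λ ≈ -1.94427, π⊥ = 11-8·λ' ≈ 15.94427 ∉ [0.3, 0.9) ⇒ out
candidate 4: (m,n)=(4,5) → π∥ = 4+5·λ ≈ 12.09017, π⊥ = 4+5·λ' ≈ 0.90983 ∉ [0.3, 0.9) ⇒ out
candidate 5: (m,n)=(-1,-4) → π∥ = -1-4·λ ≈ -7.47214, π⊥ = -1-4·λ' ≈ 1.47214 ∉ [0.3, 0.9) ⇒ out
candidate 6: (m,n)=(-3,-8) → π∥ = -3-8·λ ≈ -15.94427, π⊥ = -3-8·λ' ≈ 1.94427 ∉ [0.3, 0.9) ⇒ out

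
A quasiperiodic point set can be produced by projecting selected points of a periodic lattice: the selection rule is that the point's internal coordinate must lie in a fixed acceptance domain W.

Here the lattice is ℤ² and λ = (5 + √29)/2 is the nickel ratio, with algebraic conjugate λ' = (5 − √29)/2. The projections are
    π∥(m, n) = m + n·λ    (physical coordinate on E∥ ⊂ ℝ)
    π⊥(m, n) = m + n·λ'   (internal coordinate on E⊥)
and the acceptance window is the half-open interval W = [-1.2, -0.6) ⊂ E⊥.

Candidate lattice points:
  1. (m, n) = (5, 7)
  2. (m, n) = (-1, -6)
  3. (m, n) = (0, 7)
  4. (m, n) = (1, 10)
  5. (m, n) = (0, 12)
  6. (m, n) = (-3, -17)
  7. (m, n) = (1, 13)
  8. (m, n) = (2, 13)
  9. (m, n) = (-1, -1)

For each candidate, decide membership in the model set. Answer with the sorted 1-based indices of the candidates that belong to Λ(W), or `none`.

Compute λ' = (5−√29)/2 = -0.19258, so π⊥(m,n) = m -0.19258·n.
[1] lift (5,7): star map gives 3.65192; window check -1.2 ≤ 3.65192 < -0.6 is false → out
[2] lift (-1,-6): star map gives 0.15549; window check -1.2 ≤ 0.15549 < -0.6 is false → out
[3] lift (0,7): star map gives -1.34808; window check -1.2 ≤ -1.34808 < -0.6 is false → out
[4] lift (1,10): star map gives -0.92582; window check -1.2 ≤ -0.92582 < -0.6 is true → IN Λ
[5] lift (0,12): star map gives -2.31099; window check -1.2 ≤ -2.31099 < -0.6 is false → out
[6] lift (-3,-17): star map gives 0.27390; window check -1.2 ≤ 0.27390 < -0.6 is false → out
[7] lift (1,13): star map gives -1.50357; window check -1.2 ≤ -1.50357 < -0.6 is false → out
[8] lift (2,13): star map gives -0.50357; window check -1.2 ≤ -0.50357 < -0.6 is false → out
[9] lift (-1,-1): star map gives -0.80742; window check -1.2 ≤ -0.80742 < -0.6 is true → IN Λ

4, 9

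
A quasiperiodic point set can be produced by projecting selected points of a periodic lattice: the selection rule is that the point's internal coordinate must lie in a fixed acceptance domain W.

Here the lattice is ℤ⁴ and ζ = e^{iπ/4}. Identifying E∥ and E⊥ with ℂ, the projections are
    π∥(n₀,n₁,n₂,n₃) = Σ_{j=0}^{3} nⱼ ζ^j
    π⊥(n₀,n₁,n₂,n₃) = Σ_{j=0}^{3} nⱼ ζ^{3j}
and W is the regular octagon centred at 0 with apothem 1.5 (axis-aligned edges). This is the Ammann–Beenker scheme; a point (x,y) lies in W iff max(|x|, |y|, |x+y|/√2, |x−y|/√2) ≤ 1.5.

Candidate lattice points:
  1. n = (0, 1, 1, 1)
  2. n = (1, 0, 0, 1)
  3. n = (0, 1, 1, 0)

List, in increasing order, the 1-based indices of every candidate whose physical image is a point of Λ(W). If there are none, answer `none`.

1, 3

Internal map: ζ^{3j} for j=0..3 gives (1,0), (−√2/2,√2/2), (0,−1), (√2/2,√2/2).
candidate 1: n = (0, 1, 1, 1) → π⊥ ≈ (+0.0000, +0.4142); max(|x|,|y|,|x±y|/√2) = 0.4142 ≤ 1.5 ⇒ ∈ W
candidate 2: n = (1, 0, 0, 1) → π⊥ ≈ (+1.7071, +0.7071); max(|x|,|y|,|x±y|/√2) = 1.7071 > 1.5 ⇒ ∉ W
candidate 3: n = (0, 1, 1, 0) → π⊥ ≈ (-0.7071, -0.2929); max(|x|,|y|,|x±y|/√2) = 0.7071 ≤ 1.5 ⇒ ∈ W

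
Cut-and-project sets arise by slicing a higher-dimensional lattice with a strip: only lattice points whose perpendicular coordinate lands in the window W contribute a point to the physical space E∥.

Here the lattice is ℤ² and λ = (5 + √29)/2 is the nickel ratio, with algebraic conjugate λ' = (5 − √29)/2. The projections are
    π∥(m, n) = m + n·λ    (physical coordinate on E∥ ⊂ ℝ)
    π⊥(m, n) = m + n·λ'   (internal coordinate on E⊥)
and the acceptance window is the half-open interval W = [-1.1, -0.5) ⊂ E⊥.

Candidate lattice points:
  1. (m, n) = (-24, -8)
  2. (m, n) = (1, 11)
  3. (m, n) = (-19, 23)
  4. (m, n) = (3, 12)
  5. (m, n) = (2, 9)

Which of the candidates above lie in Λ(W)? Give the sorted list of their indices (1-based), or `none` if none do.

Numerically λ ≈ 5.192582 and λ' = −1/λ ≈ -0.192582.
[1] lift (-24,-8): star map gives -22.459341; window check -1.1 ≤ -22.459341 < -0.5 is false → out
[2] lift (1,11): star map gives -1.118406; window check -1.1 ≤ -1.118406 < -0.5 is false → out
[3] lift (-19,23): star map gives -23.429395; window check -1.1 ≤ -23.429395 < -0.5 is false → out
[4] lift (3,12): star map gives 0.689011; window check -1.1 ≤ 0.689011 < -0.5 is false → out
[5] lift (2,9): star map gives 0.266758; window check -1.1 ≤ 0.266758 < -0.5 is false → out

none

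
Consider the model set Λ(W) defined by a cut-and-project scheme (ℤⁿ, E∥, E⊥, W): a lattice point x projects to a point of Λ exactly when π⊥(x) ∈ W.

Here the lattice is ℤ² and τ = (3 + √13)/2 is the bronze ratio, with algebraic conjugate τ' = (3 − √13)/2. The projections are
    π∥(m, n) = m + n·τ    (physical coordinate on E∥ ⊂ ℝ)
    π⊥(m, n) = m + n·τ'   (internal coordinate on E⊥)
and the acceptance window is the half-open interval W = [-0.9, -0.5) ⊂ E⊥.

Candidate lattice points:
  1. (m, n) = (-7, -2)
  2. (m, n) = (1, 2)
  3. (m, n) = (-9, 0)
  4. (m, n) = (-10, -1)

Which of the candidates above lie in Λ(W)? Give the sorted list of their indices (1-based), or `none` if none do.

none

τ' = (3−√13)/2 ≈ -0.302776.
candidate 1: (m,n)=(-7,-2) → π∥ = -7-2·τ ≈ -13.605551, π⊥ = -7-2·τ' ≈ -6.394449 ∉ [-0.9, -0.5) ⇒ out
candidate 2: (m,n)=(1,2) → π∥ = 1+2·τ ≈ 7.605551, π⊥ = 1+2·τ' ≈ 0.394449 ∉ [-0.9, -0.5) ⇒ out
candidate 3: (m,n)=(-9,0) → π∥ = -9+0·τ ≈ -9.000000, π⊥ = -9+0·τ' ≈ -9.000000 ∉ [-0.9, -0.5) ⇒ out
candidate 4: (m,n)=(-10,-1) → π∥ = -10-1·τ ≈ -13.302776, π⊥ = -10-1·τ' ≈ -9.697224 ∉ [-0.9, -0.5) ⇒ out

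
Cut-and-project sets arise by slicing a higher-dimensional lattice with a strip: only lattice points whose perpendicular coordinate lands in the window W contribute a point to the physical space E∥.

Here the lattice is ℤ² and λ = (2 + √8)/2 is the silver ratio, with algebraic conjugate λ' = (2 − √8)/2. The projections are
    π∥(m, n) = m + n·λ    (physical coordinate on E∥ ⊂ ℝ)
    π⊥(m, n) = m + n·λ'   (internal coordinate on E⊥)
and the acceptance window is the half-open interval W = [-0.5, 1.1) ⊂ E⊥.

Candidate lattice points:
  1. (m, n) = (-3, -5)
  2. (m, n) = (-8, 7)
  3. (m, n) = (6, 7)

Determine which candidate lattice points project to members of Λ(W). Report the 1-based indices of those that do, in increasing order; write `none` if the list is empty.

Numerically λ ≈ 2.41421 and λ' = −1/λ ≈ -0.41421.
#1 (-3,-5): internal coord -3 + (-5)·λ' = -0.92893; -0.92893 ∉ [-0.5, 1.1) → out
#2 (-8,7): internal coord -8 + (7)·λ' = -10.89949; -10.89949 ∉ [-0.5, 1.1) → out
#3 (6,7): internal coord 6 + (7)·λ' = +3.10051; +3.10051 ∉ [-0.5, 1.1) → out

none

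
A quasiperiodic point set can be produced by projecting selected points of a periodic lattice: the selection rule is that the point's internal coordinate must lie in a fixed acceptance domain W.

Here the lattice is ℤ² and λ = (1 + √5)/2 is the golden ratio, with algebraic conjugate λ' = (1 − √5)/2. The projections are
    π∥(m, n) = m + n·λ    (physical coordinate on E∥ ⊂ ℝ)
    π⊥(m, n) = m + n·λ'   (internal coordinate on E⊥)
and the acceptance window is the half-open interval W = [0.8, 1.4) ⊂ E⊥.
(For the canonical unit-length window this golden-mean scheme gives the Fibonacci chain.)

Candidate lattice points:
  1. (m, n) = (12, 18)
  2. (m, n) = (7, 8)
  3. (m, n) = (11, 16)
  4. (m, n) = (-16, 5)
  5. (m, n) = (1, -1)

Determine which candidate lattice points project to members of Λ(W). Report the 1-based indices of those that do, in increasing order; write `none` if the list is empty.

Compute λ' = (1−√5)/2 = -0.618034, so π⊥(m,n) = m -0.618034·n.
candidate 1: (m,n)=(12,18) → π∥ = 12+18·λ ≈ 41.124612, π⊥ = 12+18·λ' ≈ 0.875388 ∈ [0.8, 1.4) ⇒ IN Λ
candidate 2: (m,n)=(7,8) → π∥ = 7+8·λ ≈ 19.944272, π⊥ = 7+8·λ' ≈ 2.055728 ∉ [0.8, 1.4) ⇒ out
candidate 3: (m,n)=(11,16) → π∥ = 11+16·λ ≈ 36.888544, π⊥ = 11+16·λ' ≈ 1.111456 ∈ [0.8, 1.4) ⇒ IN Λ
candidate 4: (m,n)=(-16,5) → π∥ = -16+5·λ ≈ -7.909830, π⊥ = -16+5·λ' ≈ -19.090170 ∉ [0.8, 1.4) ⇒ out
candidate 5: (m,n)=(1,-1) → π∥ = 1-1·λ ≈ -0.618034, π⊥ = 1-1·λ' ≈ 1.618034 ∉ [0.8, 1.4) ⇒ out

1, 3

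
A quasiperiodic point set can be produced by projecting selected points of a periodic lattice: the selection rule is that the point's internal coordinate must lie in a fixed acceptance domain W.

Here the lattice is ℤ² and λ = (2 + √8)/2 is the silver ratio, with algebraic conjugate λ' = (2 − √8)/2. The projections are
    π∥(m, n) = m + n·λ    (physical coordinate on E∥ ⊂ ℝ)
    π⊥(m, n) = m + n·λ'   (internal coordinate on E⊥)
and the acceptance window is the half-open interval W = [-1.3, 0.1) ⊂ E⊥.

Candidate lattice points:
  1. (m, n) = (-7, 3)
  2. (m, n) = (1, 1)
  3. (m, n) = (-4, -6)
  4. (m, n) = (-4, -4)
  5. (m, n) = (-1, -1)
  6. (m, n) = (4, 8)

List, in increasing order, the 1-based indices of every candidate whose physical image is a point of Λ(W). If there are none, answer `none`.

Numerically λ ≈ 2.414214 and λ' = −1/λ ≈ -0.414214.
candidate 1: (m,n)=(-7,3) → π∥ = -7+3·λ ≈ 0.242641, π⊥ = -7+3·λ' ≈ -8.242641 ∉ [-1.3, 0.1) ⇒ out
candidate 2: (m,n)=(1,1) → π∥ = 1+1·λ ≈ 3.414214, π⊥ = 1+1·λ' ≈ 0.585786 ∉ [-1.3, 0.1) ⇒ out
candidate 3: (m,n)=(-4,-6) → π∥ = -4-6·λ ≈ -18.485281, π⊥ = -4-6·λ' ≈ -1.514719 ∉ [-1.3, 0.1) ⇒ out
candidate 4: (m,n)=(-4,-4) → π∥ = -4-4·λ ≈ -13.656854, π⊥ = -4-4·λ' ≈ -2.343146 ∉ [-1.3, 0.1) ⇒ out
candidate 5: (m,n)=(-1,-1) → π∥ = -1-1·λ ≈ -3.414214, π⊥ = -1-1·λ' ≈ -0.585786 ∈ [-1.3, 0.1) ⇒ IN Λ
candidate 6: (m,n)=(4,8) → π∥ = 4+8·λ ≈ 23.313708, π⊥ = 4+8·λ' ≈ 0.686292 ∉ [-1.3, 0.1) ⇒ out

5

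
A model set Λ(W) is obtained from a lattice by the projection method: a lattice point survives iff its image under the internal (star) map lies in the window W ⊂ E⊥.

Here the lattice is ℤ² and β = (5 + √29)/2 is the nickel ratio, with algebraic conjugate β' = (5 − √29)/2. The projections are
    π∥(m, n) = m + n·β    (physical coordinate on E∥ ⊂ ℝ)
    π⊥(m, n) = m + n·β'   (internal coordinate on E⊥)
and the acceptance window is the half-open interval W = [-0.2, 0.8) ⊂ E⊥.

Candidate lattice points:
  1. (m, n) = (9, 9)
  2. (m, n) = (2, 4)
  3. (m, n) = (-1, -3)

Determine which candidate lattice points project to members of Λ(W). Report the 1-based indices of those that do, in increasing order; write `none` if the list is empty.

none

Numerically β ≈ 5.192582 and β' = −1/β ≈ -0.192582.
#1 (9,9): internal coord 9 + (9)·β' = +7.266758; +7.266758 ∉ [-0.2, 0.8) → out
#2 (2,4): internal coord 2 + (4)·β' = +1.229670; +1.229670 ∉ [-0.2, 0.8) → out
#3 (-1,-3): internal coord -1 + (-3)·β' = -0.422253; -0.422253 ∉ [-0.2, 0.8) → out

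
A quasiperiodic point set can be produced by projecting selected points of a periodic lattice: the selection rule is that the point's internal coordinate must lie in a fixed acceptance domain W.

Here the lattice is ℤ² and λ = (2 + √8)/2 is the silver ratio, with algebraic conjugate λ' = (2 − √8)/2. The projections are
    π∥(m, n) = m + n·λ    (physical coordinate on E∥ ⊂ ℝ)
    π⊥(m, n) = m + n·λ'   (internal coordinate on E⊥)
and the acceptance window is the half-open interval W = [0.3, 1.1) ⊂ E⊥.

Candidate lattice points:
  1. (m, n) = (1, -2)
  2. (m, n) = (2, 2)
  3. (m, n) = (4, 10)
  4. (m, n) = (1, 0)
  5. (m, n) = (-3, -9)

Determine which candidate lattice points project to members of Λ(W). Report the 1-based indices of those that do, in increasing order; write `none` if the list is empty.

4, 5

Compute λ' = (2−√8)/2 = -0.41421, so π⊥(m,n) = m -0.41421·n.
candidate 1: (m,n)=(1,-2) → π∥ = 1-2·λ ≈ -3.82843, π⊥ = 1-2·λ' ≈ 1.82843 ∉ [0.3, 1.1) ⇒ out
candidate 2: (m,n)=(2,2) → π∥ = 2+2·λ ≈ 6.82843, π⊥ = 2+2·λ' ≈ 1.17157 ∉ [0.3, 1.1) ⇒ out
candidate 3: (m,n)=(4,10) → π∥ = 4+10·λ ≈ 28.14214, π⊥ = 4+10·λ' ≈ -0.14214 ∉ [0.3, 1.1) ⇒ out
candidate 4: (m,n)=(1,0) → π∥ = 1+0·λ ≈ 1.00000, π⊥ = 1+0·λ' ≈ 1.00000 ∈ [0.3, 1.1) ⇒ IN Λ
candidate 5: (m,n)=(-3,-9) → π∥ = -3-9·λ ≈ -24.72792, π⊥ = -3-9·λ' ≈ 0.72792 ∈ [0.3, 1.1) ⇒ IN Λ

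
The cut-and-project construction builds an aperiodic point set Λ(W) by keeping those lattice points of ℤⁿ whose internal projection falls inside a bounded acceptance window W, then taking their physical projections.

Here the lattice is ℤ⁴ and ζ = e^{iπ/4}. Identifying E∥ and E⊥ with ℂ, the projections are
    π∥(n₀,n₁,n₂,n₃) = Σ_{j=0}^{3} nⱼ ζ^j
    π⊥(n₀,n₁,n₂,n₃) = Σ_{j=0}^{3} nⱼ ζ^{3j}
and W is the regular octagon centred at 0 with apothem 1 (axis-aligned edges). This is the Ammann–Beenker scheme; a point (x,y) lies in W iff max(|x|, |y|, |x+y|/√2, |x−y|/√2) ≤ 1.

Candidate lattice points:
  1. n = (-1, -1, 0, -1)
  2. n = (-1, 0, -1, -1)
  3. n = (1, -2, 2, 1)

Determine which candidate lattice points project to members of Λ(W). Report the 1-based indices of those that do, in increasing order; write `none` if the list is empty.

none

Internal map: ζ^{3j} for j=0..3 gives (1,0), (−√2/2,√2/2), (0,−1), (√2/2,√2/2).
candidate 1: n = (-1, -1, 0, -1) → π⊥ ≈ (-1.000000, -1.414214); max(|x|,|y|,|x±y|/√2) = 1.707107 > 1 ⇒ ∉ W
candidate 2: n = (-1, 0, -1, -1) → π⊥ ≈ (-1.707107, +0.292893); max(|x|,|y|,|x±y|/√2) = 1.707107 > 1 ⇒ ∉ W
candidate 3: n = (1, -2, 2, 1) → π⊥ ≈ (+3.121320, -2.707107); max(|x|,|y|,|x±y|/√2) = 4.121320 > 1 ⇒ ∉ W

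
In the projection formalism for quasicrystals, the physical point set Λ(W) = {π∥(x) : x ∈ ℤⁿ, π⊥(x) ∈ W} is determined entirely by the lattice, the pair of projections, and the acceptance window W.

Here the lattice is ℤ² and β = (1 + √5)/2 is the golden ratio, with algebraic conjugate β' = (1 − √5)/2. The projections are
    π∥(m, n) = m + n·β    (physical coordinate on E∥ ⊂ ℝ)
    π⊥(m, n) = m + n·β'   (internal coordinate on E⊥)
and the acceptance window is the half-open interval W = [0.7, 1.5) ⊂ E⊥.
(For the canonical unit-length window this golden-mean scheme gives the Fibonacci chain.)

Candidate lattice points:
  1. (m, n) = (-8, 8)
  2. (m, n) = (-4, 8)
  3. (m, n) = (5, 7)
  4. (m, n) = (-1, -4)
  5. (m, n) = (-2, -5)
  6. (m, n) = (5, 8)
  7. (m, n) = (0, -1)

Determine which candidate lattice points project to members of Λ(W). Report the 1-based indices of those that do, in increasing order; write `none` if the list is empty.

4, 5

Compute β' = (1−√5)/2 = -0.6180, so π⊥(m,n) = m -0.6180·n.
candidate 1: (m,n)=(-8,8) → π∥ = -8+8·β ≈ 4.9443, π⊥ = -8+8·β' ≈ -12.9443 ∉ [0.7, 1.5) ⇒ out
candidate 2: (m,n)=(-4,8) → π∥ = -4+8·β ≈ 8.9443, π⊥ = -4+8·β' ≈ -8.9443 ∉ [0.7, 1.5) ⇒ out
candidate 3: (m,n)=(5,7) → π∥ = 5+7·β ≈ 16.3262, π⊥ = 5+7·β' ≈ 0.6738 ∉ [0.7, 1.5) ⇒ out
candidate 4: (m,n)=(-1,-4) → π∥ = -1-4·β ≈ -7.4721, π⊥ = -1-4·β' ≈ 1.4721 ∈ [0.7, 1.5) ⇒ IN Λ
candidate 5: (m,n)=(-2,-5) → π∥ = -2-5·β ≈ -10.0902, π⊥ = -2-5·β' ≈ 1.0902 ∈ [0.7, 1.5) ⇒ IN Λ
candidate 6: (m,n)=(5,8) → π∥ = 5+8·β ≈ 17.9443, π⊥ = 5+8·β' ≈ 0.0557 ∉ [0.7, 1.5) ⇒ out
candidate 7: (m,n)=(0,-1) → π∥ = 0-1·β ≈ -1.6180, π⊥ = 0-1·β' ≈ 0.6180 ∉ [0.7, 1.5) ⇒ out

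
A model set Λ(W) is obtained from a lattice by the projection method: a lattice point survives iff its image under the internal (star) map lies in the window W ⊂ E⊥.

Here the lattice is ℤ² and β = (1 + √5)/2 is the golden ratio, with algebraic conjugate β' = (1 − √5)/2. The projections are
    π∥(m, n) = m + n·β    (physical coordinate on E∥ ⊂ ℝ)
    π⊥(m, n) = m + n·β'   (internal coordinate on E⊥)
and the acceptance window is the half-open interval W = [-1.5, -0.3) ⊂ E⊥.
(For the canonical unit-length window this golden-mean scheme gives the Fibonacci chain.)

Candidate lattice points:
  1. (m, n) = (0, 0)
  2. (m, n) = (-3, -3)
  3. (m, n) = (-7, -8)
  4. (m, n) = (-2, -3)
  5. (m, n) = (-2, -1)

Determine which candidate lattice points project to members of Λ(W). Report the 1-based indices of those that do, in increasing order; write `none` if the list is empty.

β' = (1−√5)/2 ≈ -0.618034.
candidate 1: (m,n)=(0,0) → π∥ = 0+0·β ≈ 0.000000, π⊥ = 0+0·β' ≈ 0.000000 ∉ [-1.5, -0.3) ⇒ out
candidate 2: (m,n)=(-3,-3) → π∥ = -3-3·β ≈ -7.854102, π⊥ = -3-3·β' ≈ -1.145898 ∈ [-1.5, -0.3) ⇒ IN Λ
candidate 3: (m,n)=(-7,-8) → π∥ = -7-8·β ≈ -19.944272, π⊥ = -7-8·β' ≈ -2.055728 ∉ [-1.5, -0.3) ⇒ out
candidate 4: (m,n)=(-2,-3) → π∥ = -2-3·β ≈ -6.854102, π⊥ = -2-3·β' ≈ -0.145898 ∉ [-1.5, -0.3) ⇒ out
candidate 5: (m,n)=(-2,-1) → π∥ = -2-1·β ≈ -3.618034, π⊥ = -2-1·β' ≈ -1.381966 ∈ [-1.5, -0.3) ⇒ IN Λ

2, 5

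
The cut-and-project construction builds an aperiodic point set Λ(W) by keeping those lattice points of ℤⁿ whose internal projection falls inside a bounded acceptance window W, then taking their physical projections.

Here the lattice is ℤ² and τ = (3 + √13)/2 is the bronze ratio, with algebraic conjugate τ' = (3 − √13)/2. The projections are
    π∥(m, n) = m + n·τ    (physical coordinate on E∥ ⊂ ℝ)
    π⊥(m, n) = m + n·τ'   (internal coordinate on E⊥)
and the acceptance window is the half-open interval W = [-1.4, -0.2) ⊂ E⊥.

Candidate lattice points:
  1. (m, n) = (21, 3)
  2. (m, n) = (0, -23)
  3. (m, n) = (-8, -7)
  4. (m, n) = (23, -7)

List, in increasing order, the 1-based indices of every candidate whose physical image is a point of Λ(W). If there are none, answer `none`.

τ' = (3−√13)/2 ≈ -0.30278.
candidate 1: (m,n)=(21,3) → π∥ = 21+3·τ ≈ 30.90833, π⊥ = 21+3·τ' ≈ 20.09167 ∉ [-1.4, -0.2) ⇒ out
candidate 2: (m,n)=(0,-23) → π∥ = 0-23·τ ≈ -75.96384, π⊥ = 0-23·τ' ≈ 6.96384 ∉ [-1.4, -0.2) ⇒ out
candidate 3: (m,n)=(-8,-7) → π∥ = -8-7·τ ≈ -31.11943, π⊥ = -8-7·τ' ≈ -5.88057 ∉ [-1.4, -0.2) ⇒ out
candidate 4: (m,n)=(23,-7) → π∥ = 23-7·τ ≈ -0.11943, π⊥ = 23-7·τ' ≈ 25.11943 ∉ [-1.4, -0.2) ⇒ out

none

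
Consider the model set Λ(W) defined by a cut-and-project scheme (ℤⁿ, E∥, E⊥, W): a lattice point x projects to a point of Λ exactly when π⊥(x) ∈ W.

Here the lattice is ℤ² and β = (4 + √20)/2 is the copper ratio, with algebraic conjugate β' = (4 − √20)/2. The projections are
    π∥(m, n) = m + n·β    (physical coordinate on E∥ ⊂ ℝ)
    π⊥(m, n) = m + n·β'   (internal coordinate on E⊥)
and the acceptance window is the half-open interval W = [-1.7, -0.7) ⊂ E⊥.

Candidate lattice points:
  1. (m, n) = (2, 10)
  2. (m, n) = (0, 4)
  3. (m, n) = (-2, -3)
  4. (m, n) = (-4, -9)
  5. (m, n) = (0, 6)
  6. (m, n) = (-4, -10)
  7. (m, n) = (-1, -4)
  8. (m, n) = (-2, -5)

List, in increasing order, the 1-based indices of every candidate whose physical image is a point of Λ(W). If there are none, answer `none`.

2, 3, 5, 6, 8

Numerically β ≈ 4.23607 and β' = −1/β ≈ -0.23607.
#1 (2,10): internal coord 2 + (10)·β' = -0.36068; -0.36068 ∉ [-1.7, -0.7) → out
#2 (0,4): internal coord 0 + (4)·β' = -0.94427; -0.94427 ∈ [-1.7, -0.7) → IN Λ
#3 (-2,-3): internal coord -2 + (-3)·β' = -1.29180; -1.29180 ∈ [-1.7, -0.7) → IN Λ
#4 (-4,-9): internal coord -4 + (-9)·β' = -1.87539; -1.87539 ∉ [-1.7, -0.7) → out
#5 (0,6): internal coord 0 + (6)·β' = -1.41641; -1.41641 ∈ [-1.7, -0.7) → IN Λ
#6 (-4,-10): internal coord -4 + (-10)·β' = -1.63932; -1.63932 ∈ [-1.7, -0.7) → IN Λ
#7 (-1,-4): internal coord -1 + (-4)·β' = -0.05573; -0.05573 ∉ [-1.7, -0.7) → out
#8 (-2,-5): internal coord -2 + (-5)·β' = -0.81966; -0.81966 ∈ [-1.7, -0.7) → IN Λ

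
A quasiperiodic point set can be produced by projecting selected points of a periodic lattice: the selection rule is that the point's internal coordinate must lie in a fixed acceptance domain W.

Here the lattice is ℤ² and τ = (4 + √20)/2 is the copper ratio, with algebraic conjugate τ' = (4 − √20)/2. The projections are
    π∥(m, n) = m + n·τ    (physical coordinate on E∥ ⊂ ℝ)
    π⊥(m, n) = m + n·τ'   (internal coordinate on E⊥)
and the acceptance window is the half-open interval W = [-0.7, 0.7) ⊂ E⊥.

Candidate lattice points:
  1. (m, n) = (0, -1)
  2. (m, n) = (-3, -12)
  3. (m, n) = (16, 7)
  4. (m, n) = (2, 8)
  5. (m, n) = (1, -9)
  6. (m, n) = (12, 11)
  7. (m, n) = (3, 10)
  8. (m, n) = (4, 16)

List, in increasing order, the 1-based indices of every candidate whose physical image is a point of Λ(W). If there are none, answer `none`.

1, 2, 4, 7, 8

Compute τ' = (4−√20)/2 = -0.23607, so π⊥(m,n) = m -0.23607·n.
[1] lift (0,-1): star map gives 0.23607; window check -0.7 ≤ 0.23607 < 0.7 is true → IN Λ
[2] lift (-3,-12): star map gives -0.16718; window check -0.7 ≤ -0.16718 < 0.7 is true → IN Λ
[3] lift (16,7): star map gives 14.34752; window check -0.7 ≤ 14.34752 < 0.7 is false → out
[4] lift (2,8): star map gives 0.11146; window check -0.7 ≤ 0.11146 < 0.7 is true → IN Λ
[5] lift (1,-9): star map gives 3.12461; window check -0.7 ≤ 3.12461 < 0.7 is false → out
[6] lift (12,11): star map gives 9.40325; window check -0.7 ≤ 9.40325 < 0.7 is false → out
[7] lift (3,10): star map gives 0.63932; window check -0.7 ≤ 0.63932 < 0.7 is true → IN Λ
[8] lift (4,16): star map gives 0.22291; window check -0.7 ≤ 0.22291 < 0.7 is true → IN Λ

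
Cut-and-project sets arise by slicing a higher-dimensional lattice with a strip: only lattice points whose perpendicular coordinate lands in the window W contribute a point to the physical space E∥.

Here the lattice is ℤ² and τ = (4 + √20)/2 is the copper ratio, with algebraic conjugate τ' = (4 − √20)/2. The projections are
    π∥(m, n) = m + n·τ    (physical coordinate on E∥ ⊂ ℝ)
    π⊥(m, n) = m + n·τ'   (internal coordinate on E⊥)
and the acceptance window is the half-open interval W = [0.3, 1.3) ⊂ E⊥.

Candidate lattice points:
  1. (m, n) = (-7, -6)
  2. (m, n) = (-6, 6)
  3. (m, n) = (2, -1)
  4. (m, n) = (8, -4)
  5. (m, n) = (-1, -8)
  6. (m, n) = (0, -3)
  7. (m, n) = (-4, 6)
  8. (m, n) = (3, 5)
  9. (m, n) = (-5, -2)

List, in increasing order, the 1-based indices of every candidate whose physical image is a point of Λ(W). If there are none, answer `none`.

Numerically τ ≈ 4.2361 and τ' = −1/τ ≈ -0.2361.
#1 (-7,-6): internal coord -7 + (-6)·τ' = -5.5836; -5.5836 ∉ [0.3, 1.3) → out
#2 (-6,6): internal coord -6 + (6)·τ' = -7.4164; -7.4164 ∉ [0.3, 1.3) → out
#3 (2,-1): internal coord 2 + (-1)·τ' = +2.2361; +2.2361 ∉ [0.3, 1.3) → out
#4 (8,-4): internal coord 8 + (-4)·τ' = +8.9443; +8.9443 ∉ [0.3, 1.3) → out
#5 (-1,-8): internal coord -1 + (-8)·τ' = +0.8885; +0.8885 ∈ [0.3, 1.3) → IN Λ
#6 (0,-3): internal coord 0 + (-3)·τ' = +0.7082; +0.7082 ∈ [0.3, 1.3) → IN Λ
#7 (-4,6): internal coord -4 + (6)·τ' = -5.4164; -5.4164 ∉ [0.3, 1.3) → out
#8 (3,5): internal coord 3 + (5)·τ' = +1.8197; +1.8197 ∉ [0.3, 1.3) → out
#9 (-5,-2): internal coord -5 + (-2)·τ' = -4.5279; -4.5279 ∉ [0.3, 1.3) → out

5, 6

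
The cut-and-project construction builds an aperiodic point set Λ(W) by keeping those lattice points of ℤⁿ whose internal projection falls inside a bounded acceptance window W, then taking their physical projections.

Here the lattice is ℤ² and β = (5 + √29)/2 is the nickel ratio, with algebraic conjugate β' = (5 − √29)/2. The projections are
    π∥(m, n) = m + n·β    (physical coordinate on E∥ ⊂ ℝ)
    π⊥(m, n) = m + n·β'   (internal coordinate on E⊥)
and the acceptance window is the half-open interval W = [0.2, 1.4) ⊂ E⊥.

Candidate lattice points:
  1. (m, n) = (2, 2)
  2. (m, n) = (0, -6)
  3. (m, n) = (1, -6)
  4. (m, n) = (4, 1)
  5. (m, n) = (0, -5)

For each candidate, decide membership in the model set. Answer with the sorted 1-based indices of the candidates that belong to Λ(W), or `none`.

2, 5

Compute β' = (5−√29)/2 = -0.1926, so π⊥(m,n) = m -0.1926·n.
candidate 1: (m,n)=(2,2) → π∥ = 2+2·β ≈ 12.3852, π⊥ = 2+2·β' ≈ 1.6148 ∉ [0.2, 1.4) ⇒ out
candidate 2: (m,n)=(0,-6) → π∥ = 0-6·β ≈ -31.1555, π⊥ = 0-6·β' ≈ 1.1555 ∈ [0.2, 1.4) ⇒ IN Λ
candidate 3: (m,n)=(1,-6) → π∥ = 1-6·β ≈ -30.1555, π⊥ = 1-6·β' ≈ 2.1555 ∉ [0.2, 1.4) ⇒ out
candidate 4: (m,n)=(4,1) → π∥ = 4+1·β ≈ 9.1926, π⊥ = 4+1·β' ≈ 3.8074 ∉ [0.2, 1.4) ⇒ out
candidate 5: (m,n)=(0,-5) → π∥ = 0-5·β ≈ -25.9629, π⊥ = 0-5·β' ≈ 0.9629 ∈ [0.2, 1.4) ⇒ IN Λ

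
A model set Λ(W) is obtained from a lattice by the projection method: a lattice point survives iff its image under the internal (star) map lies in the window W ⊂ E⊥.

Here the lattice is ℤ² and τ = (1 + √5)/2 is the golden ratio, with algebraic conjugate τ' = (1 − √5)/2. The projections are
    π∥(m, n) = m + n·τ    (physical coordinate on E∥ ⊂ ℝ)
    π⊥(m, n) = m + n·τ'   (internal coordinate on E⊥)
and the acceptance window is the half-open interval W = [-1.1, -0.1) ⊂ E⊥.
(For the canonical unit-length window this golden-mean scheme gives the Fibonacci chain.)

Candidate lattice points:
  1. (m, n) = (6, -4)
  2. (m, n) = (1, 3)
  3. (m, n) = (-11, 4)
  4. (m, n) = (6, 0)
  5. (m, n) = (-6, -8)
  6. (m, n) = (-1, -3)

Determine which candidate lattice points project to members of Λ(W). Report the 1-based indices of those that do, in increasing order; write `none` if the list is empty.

2, 5

Compute τ' = (1−√5)/2 = -0.6180, so π⊥(m,n) = m -0.6180·n.
[1] lift (6,-4): star map gives 8.4721; window check -1.1 ≤ 8.4721 < -0.1 is false → out
[2] lift (1,3): star map gives -0.8541; window check -1.1 ≤ -0.8541 < -0.1 is true → IN Λ
[3] lift (-11,4): star map gives -13.4721; window check -1.1 ≤ -13.4721 < -0.1 is false → out
[4] lift (6,0): star map gives 6.0000; window check -1.1 ≤ 6.0000 < -0.1 is false → out
[5] lift (-6,-8): star map gives -1.0557; window check -1.1 ≤ -1.0557 < -0.1 is true → IN Λ
[6] lift (-1,-3): star map gives 0.8541; window check -1.1 ≤ 0.8541 < -0.1 is false → out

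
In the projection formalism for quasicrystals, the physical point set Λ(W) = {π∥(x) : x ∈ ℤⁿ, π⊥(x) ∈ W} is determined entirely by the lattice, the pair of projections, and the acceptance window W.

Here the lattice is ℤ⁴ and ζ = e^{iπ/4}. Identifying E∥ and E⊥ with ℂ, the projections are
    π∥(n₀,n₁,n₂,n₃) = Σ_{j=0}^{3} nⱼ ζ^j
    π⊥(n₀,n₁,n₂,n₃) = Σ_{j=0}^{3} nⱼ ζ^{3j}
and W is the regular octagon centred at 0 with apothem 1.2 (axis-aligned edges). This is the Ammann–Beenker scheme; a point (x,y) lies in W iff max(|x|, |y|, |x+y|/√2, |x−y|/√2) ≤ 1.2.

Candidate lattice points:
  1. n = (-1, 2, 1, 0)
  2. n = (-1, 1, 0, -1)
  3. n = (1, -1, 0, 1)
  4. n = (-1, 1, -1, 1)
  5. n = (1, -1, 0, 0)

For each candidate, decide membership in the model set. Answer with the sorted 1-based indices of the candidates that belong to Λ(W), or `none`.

none

π⊥(n) = n₀ + n₁ζ³ + n₂ζ⁶ + n₃ζ⁹ where ζ = e^{iπ/4}.
#1 (-1, 2, 1, 0): internal (-2.41421, 0.41421); octagon support 2.41421 vs apothem 1.2 → ∉ W
#2 (-1, 1, 0, -1): internal (-2.41421, 0.00000); octagon support 2.41421 vs apothem 1.2 → ∉ W
#3 (1, -1, 0, 1): internal (2.41421, 0.00000); octagon support 2.41421 vs apothem 1.2 → ∉ W
#4 (-1, 1, -1, 1): internal (-1.00000, 2.41421); octagon support 2.41421 vs apothem 1.2 → ∉ W
#5 (1, -1, 0, 0): internal (1.70711, -0.70711); octagon support 1.70711 vs apothem 1.2 → ∉ W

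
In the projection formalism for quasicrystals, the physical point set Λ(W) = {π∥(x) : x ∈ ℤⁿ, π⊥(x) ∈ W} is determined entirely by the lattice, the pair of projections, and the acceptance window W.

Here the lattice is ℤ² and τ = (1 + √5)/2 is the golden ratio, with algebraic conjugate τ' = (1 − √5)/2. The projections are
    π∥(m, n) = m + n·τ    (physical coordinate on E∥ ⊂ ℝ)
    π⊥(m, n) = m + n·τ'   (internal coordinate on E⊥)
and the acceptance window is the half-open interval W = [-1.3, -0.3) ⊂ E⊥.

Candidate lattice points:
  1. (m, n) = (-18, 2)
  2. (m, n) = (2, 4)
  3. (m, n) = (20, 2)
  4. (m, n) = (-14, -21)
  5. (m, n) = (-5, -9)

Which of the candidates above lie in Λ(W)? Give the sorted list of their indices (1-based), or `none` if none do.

τ' = (1−√5)/2 ≈ -0.61803.
candidate 1: (m,n)=(-18,2) → π∥ = -18+2·τ ≈ -14.76393, π⊥ = -18+2·τ' ≈ -19.23607 ∉ [-1.3, -0.3) ⇒ out
candidate 2: (m,n)=(2,4) → π∥ = 2+4·τ ≈ 8.47214, π⊥ = 2+4·τ' ≈ -0.47214 ∈ [-1.3, -0.3) ⇒ IN Λ
candidate 3: (m,n)=(20,2) → π∥ = 20+2·τ ≈ 23.23607, π⊥ = 20+2·τ' ≈ 18.76393 ∉ [-1.3, -0.3) ⇒ out
candidate 4: (m,n)=(-14,-21) → π∥ = -14-21·τ ≈ -47.97871, π⊥ = -14-21·τ' ≈ -1.02129 ∈ [-1.3, -0.3) ⇒ IN Λ
candidate 5: (m,n)=(-5,-9) → π∥ = -5-9·τ ≈ -19.56231, π⊥ = -5-9·τ' ≈ 0.56231 ∉ [-1.3, -0.3) ⇒ out

2, 4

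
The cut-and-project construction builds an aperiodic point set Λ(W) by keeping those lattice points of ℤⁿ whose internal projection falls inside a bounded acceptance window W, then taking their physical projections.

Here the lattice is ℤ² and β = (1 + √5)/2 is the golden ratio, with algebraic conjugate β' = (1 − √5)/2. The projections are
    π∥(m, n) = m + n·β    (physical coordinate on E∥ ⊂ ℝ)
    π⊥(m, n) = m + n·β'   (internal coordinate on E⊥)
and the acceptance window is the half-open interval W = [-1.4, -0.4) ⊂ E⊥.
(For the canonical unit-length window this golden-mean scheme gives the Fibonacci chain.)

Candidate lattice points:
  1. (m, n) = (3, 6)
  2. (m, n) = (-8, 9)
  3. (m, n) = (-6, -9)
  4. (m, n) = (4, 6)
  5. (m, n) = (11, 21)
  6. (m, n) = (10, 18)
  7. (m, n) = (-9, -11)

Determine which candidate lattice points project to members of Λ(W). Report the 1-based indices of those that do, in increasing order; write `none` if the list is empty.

Compute β' = (1−√5)/2 = -0.618034, so π⊥(m,n) = m -0.618034·n.
candidate 1: (m,n)=(3,6) → π∥ = 3+6·β ≈ 12.708204, π⊥ = 3+6·β' ≈ -0.708204 ∈ [-1.4, -0.4) ⇒ IN Λ
candidate 2: (m,n)=(-8,9) → π∥ = -8+9·β ≈ 6.562306, π⊥ = -8+9·β' ≈ -13.562306 ∉ [-1.4, -0.4) ⇒ out
candidate 3: (m,n)=(-6,-9) → π∥ = -6-9·β ≈ -20.562306, π⊥ = -6-9·β' ≈ -0.437694 ∈ [-1.4, -0.4) ⇒ IN Λ
candidate 4: (m,n)=(4,6) → π∥ = 4+6·β ≈ 13.708204, π⊥ = 4+6·β' ≈ 0.291796 ∉ [-1.4, -0.4) ⇒ out
candidate 5: (m,n)=(11,21) → π∥ = 11+21·β ≈ 44.978714, π⊥ = 11+21·β' ≈ -1.978714 ∉ [-1.4, -0.4) ⇒ out
candidate 6: (m,n)=(10,18) → π∥ = 10+18·β ≈ 39.124612, π⊥ = 10+18·β' ≈ -1.124612 ∈ [-1.4, -0.4) ⇒ IN Λ
candidate 7: (m,n)=(-9,-11) → π∥ = -9-11·β ≈ -26.798374, π⊥ = -9-11·β' ≈ -2.201626 ∉ [-1.4, -0.4) ⇒ out

1, 3, 6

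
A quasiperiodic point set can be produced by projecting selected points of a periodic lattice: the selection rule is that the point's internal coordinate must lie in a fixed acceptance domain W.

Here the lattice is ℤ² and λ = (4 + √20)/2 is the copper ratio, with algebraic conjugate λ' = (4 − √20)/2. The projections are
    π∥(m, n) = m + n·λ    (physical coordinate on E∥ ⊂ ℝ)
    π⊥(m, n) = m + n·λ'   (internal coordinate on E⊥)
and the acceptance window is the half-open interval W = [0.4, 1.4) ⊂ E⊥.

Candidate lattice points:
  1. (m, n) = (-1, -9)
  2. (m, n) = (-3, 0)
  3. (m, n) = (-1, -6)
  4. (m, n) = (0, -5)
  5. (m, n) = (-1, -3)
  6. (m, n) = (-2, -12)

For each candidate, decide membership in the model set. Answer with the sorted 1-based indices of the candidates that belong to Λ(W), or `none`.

Numerically λ ≈ 4.23607 and λ' = −1/λ ≈ -0.23607.
[1] lift (-1,-9): star map gives 1.12461; window check 0.4 ≤ 1.12461 < 1.4 is true → IN Λ
[2] lift (-3,0): star map gives -3.00000; window check 0.4 ≤ -3.00000 < 1.4 is false → out
[3] lift (-1,-6): star map gives 0.41641; window check 0.4 ≤ 0.41641 < 1.4 is true → IN Λ
[4] lift (0,-5): star map gives 1.18034; window check 0.4 ≤ 1.18034 < 1.4 is true → IN Λ
[5] lift (-1,-3): star map gives -0.29180; window check 0.4 ≤ -0.29180 < 1.4 is false → out
[6] lift (-2,-12): star map gives 0.83282; window check 0.4 ≤ 0.83282 < 1.4 is true → IN Λ

1, 3, 4, 6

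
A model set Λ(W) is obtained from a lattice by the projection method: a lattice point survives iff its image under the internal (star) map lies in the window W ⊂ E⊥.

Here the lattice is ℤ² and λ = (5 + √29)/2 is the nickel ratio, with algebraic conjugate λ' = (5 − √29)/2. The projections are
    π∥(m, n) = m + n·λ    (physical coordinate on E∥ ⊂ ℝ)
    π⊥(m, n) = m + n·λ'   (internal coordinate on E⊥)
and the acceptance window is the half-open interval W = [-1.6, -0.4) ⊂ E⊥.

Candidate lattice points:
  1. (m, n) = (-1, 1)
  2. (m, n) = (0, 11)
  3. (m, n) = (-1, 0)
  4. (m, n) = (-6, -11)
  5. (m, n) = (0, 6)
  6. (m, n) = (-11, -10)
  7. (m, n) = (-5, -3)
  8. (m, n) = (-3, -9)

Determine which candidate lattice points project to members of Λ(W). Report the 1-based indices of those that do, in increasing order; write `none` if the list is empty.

Compute λ' = (5−√29)/2 = -0.19258, so π⊥(m,n) = m -0.19258·n.
candidate 1: (m,n)=(-1,1) → π∥ = -1+1·λ ≈ 4.19258, π⊥ = -1+1·λ' ≈ -1.19258 ∈ [-1.6, -0.4) ⇒ IN Λ
candidate 2: (m,n)=(0,11) → π∥ = 0+11·λ ≈ 57.11841, π⊥ = 0+11·λ' ≈ -2.11841 ∉ [-1.6, -0.4) ⇒ out
candidate 3: (m,n)=(-1,0) → π∥ = -1+0·λ ≈ -1.00000, π⊥ = -1+0·λ' ≈ -1.00000 ∈ [-1.6, -0.4) ⇒ IN Λ
candidate 4: (m,n)=(-6,-11) → π∥ = -6-11·λ ≈ -63.11841, π⊥ = -6-11·λ' ≈ -3.88159 ∉ [-1.6, -0.4) ⇒ out
candidate 5: (m,n)=(0,6) → π∥ = 0+6·λ ≈ 31.15549, π⊥ = 0+6·λ' ≈ -1.15549 ∈ [-1.6, -0.4) ⇒ IN Λ
candidate 6: (m,n)=(-11,-10) → π∥ = -11-10·λ ≈ -62.92582, π⊥ = -11-10·λ' ≈ -9.07418 ∉ [-1.6, -0.4) ⇒ out
candidate 7: (m,n)=(-5,-3) → π∥ = -5-3·λ ≈ -20.57775, π⊥ = -5-3·λ' ≈ -4.42225 ∉ [-1.6, -0.4) ⇒ out
candidate 8: (m,n)=(-3,-9) → π∥ = -3-9·λ ≈ -49.73324, π⊥ = -3-9·λ' ≈ -1.26676 ∈ [-1.6, -0.4) ⇒ IN Λ

1, 3, 5, 8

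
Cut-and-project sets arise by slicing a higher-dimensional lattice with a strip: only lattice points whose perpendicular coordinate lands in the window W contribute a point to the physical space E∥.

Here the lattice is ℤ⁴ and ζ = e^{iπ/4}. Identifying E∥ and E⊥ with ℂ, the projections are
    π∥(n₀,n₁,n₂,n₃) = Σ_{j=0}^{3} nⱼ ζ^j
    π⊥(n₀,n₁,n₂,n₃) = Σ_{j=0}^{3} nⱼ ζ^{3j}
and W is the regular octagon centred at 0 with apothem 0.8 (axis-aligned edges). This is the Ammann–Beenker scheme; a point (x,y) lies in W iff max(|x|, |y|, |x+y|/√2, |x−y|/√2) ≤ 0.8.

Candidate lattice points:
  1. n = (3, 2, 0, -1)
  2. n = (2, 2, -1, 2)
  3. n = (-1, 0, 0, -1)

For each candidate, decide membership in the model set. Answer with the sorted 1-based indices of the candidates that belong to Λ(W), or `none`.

none

π⊥(n) = n₀ + n₁ζ³ + n₂ζ⁶ + n₃ζ⁹ where ζ = e^{iπ/4}.
#1 (3, 2, 0, -1): internal (0.87868, 0.70711); octagon support 1.12132 vs apothem 0.8 → ∉ W
#2 (2, 2, -1, 2): internal (2.00000, 3.82843); octagon support 4.12132 vs apothem 0.8 → ∉ W
#3 (-1, 0, 0, -1): internal (-1.70711, -0.70711); octagon support 1.70711 vs apothem 0.8 → ∉ W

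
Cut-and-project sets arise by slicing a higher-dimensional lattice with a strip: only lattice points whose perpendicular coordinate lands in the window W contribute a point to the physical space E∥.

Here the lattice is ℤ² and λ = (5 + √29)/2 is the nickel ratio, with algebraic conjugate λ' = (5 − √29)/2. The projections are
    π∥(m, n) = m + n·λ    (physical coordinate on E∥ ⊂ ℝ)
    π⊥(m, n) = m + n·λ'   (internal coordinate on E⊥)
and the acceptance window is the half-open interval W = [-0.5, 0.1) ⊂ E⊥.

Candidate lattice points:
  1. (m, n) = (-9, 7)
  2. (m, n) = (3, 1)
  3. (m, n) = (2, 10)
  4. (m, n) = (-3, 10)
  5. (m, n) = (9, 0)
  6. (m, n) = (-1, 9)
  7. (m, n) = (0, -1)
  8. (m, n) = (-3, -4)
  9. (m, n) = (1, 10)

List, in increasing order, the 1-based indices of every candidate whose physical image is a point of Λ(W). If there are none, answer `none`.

Numerically λ ≈ 5.19258 and λ' = −1/λ ≈ -0.19258.
#1 (-9,7): internal coord -9 + (7)·λ' = -10.34808; -10.34808 ∉ [-0.5, 0.1) → out
#2 (3,1): internal coord 3 + (1)·λ' = +2.80742; +2.80742 ∉ [-0.5, 0.1) → out
#3 (2,10): internal coord 2 + (10)·λ' = +0.07418; +0.07418 ∈ [-0.5, 0.1) → IN Λ
#4 (-3,10): internal coord -3 + (10)·λ' = -4.92582; -4.92582 ∉ [-0.5, 0.1) → out
#5 (9,0): internal coord 9 + (0)·λ' = +9.00000; +9.00000 ∉ [-0.5, 0.1) → out
#6 (-1,9): internal coord -1 + (9)·λ' = -2.73324; -2.73324 ∉ [-0.5, 0.1) → out
#7 (0,-1): internal coord 0 + (-1)·λ' = +0.19258; +0.19258 ∉ [-0.5, 0.1) → out
#8 (-3,-4): internal coord -3 + (-4)·λ' = -2.22967; -2.22967 ∉ [-0.5, 0.1) → out
#9 (1,10): internal coord 1 + (10)·λ' = -0.92582; -0.92582 ∉ [-0.5, 0.1) → out

3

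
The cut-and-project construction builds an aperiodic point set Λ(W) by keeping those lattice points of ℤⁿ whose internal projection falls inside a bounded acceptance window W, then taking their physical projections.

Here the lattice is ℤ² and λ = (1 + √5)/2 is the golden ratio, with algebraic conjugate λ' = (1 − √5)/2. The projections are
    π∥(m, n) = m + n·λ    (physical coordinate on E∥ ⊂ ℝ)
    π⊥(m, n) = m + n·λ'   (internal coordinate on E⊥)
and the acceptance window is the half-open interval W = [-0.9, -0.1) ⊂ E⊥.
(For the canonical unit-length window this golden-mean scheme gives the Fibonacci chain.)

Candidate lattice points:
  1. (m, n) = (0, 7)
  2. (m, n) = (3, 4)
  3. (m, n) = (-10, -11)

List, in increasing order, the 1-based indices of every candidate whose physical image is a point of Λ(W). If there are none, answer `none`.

λ' = (1−√5)/2 ≈ -0.6180.
candidate 1: (m,n)=(0,7) → π∥ = 0+7·λ ≈ 11.3262, π⊥ = 0+7·λ' ≈ -4.3262 ∉ [-0.9, -0.1) ⇒ out
candidate 2: (m,n)=(3,4) → π∥ = 3+4·λ ≈ 9.4721, π⊥ = 3+4·λ' ≈ 0.5279 ∉ [-0.9, -0.1) ⇒ out
candidate 3: (m,n)=(-10,-11) → π∥ = -10-11·λ ≈ -27.7984, π⊥ = -10-11·λ' ≈ -3.2016 ∉ [-0.9, -0.1) ⇒ out

none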